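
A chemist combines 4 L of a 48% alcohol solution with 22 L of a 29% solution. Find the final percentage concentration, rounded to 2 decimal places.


Solute in mixture 1 = 48% of 4 L = 4*48/100 = 48/25 L
Solute in mixture 2 = 29% of 22 L = 22*29/100 = 319/50 L
Total solute = 48/25 + 319/50 = 83/10 L
Total volume = 4 + 22 = 26 L
Final concentration = 83/10/26 * 100 = 31.92%

31.92


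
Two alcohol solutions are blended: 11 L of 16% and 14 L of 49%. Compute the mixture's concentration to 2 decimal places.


Solute in mixture 1 = 16% of 11 L = 11*16/100 = 44/25 L
Solute in mixture 2 = 49% of 14 L = 14*49/100 = 343/50 L
Total solute = 44/25 + 343/50 = 431/50 L
Total volume = 11 + 14 = 25 L
Final concentration = 431/50/25 * 100 = 34.48%

34.48


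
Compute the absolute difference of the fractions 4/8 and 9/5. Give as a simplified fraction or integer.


Simplify: 4/8 = 1/2 and 9/5 = 9/5
Find common denominator: LCD = 10
Convert: 5/10 and 18/10
Difference = |5 - 18|/10 = 13/10
Simplified = 13/10

13/10


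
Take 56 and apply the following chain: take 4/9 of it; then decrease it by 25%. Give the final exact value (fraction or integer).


Start with 56.
Step 1: Take 4/9: 56 * 4/9 = 224/9
Step 2: Decrease by 25%: 224/9 * 75/100 = 56/3
Final result = 56/3

56/3


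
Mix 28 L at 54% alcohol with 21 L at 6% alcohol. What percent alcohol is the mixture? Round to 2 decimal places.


Solute in mixture 1 = 54% of 28 L = 28*54/100 = 378/25 L
Solute in mixture 2 = 6% of 21 L = 21*6/100 = 63/50 L
Total solute = 378/25 + 63/50 = 819/50 L
Total volume = 28 + 21 = 49 L
Final concentration = 819/50/49 * 100 = 33.43%

33.43


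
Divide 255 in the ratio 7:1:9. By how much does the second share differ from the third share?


Total parts = 7 + 1 + 9 = 17
Value per part = 255 / 17 = 15
Shares: 7*15=105, 1*15=15, 9*15=135
Second share = 15, third share = 135
Difference = |15 - 135| = 120

120


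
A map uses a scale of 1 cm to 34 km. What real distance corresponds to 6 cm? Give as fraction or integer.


Map scale: 1 cm = 34 km
Measured distance on map = 6 cm
Set up proportion: 6 * 34 / 1
= 204 / 1
= 204 km

204


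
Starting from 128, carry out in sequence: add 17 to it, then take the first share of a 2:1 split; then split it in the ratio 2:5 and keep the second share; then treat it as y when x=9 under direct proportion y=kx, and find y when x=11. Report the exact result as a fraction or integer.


Start with 128.
Step 1: Add 17: 128+17=145; split 2:1 first = 145*2/3 = 290/3
Step 2: Split 2:5, second share = 290/3 * 5/7 = 1450/21
Step 3: Direct prop: k = (1450/21)/9; new y = k*11 = 1450/21*11/9 = 15950/189
Final result = 15950/189

15950/189


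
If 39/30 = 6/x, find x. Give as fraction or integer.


Setting up: 39/30 = 6/x
Cross multiply: 39 * x = 30 * 6
39x = 180
x = 180/39
x = 60/13

60/13


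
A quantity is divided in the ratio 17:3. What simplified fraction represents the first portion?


Total parts = 17 + 3 = 20
First part fraction = 17/20
Simplify: 17/20 = 17/20

17/20


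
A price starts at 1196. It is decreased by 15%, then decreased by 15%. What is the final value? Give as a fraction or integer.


Start: 1196
Step 1: decrease by 15% => multiply by 85/100
  1196 * 85/100 = 5083/5
Step 2: decrease by 15% => multiply by 85/100
  5083/5 * 85/100 = 86411/100
Final value = 86411/100

86411/100


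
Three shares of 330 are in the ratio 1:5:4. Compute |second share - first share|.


Total parts = 1 + 5 + 4 = 10
Value per part = 330 / 10 = 33
Shares: 1*33=33, 5*33=165, 4*33=132
Second share = 165, first share = 33
Difference = |165 - 33| = 132

132


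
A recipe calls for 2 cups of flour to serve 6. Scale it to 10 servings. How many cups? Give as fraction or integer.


Original: 2 cups for 6 servings
Target servings = 10
Scaling factor = 10/6
New amount = 2 * 10/6
= 20/6
= 10/3 cups

10/3


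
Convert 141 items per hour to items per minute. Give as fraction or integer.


Converting from per hour to per minute
Rate = 141 items per hour
Divide by 60: 141/60
= 47/20 items per minute

47/20


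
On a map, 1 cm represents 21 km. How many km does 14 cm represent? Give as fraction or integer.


Map scale: 1 cm = 21 km
Measured distance on map = 14 cm
Set up proportion: 14 * 21 / 1
= 294 / 1
= 294 km

294


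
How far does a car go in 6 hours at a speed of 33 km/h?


Using distance = speed * time
Speed = 33 km/h
Time = 6 hours
Distance = 33 * 6
= 198 km

198


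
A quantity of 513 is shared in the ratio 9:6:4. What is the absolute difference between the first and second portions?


Total parts = 9 + 6 + 4 = 19
Value per part = 513 / 19 = 27
Shares: 9*27=243, 6*27=162, 4*27=108
First share = 243, second share = 162
Difference = |243 - 162| = 81

81


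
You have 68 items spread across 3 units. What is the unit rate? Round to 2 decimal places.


Total items = 68
Number of units = 3
Unit rate = 68 / 3
= 22.67 items per unit

22.67


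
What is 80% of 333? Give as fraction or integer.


Compute 80% of 333
Convert percentage: 80% = 80/100
Multiply: 333 * 80/100
= 26640/100
= 1332/5

1332/5


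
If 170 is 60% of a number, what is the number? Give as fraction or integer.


Given: 170 is 60% of the whole
Set up: 170 = 60/100 * whole
whole = 170 * 100 / 60
whole = 17000 / 60
whole = 850/3

850/3


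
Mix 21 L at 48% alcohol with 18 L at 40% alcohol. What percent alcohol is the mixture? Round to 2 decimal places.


Solute in mixture 1 = 48% of 21 L = 21*48/100 = 252/25 L
Solute in mixture 2 = 40% of 18 L = 18*40/100 = 36/5 L
Total solute = 252/25 + 36/5 = 432/25 L
Total volume = 21 + 18 = 39 L
Final concentration = 432/25/39 * 100 = 44.31%

44.31


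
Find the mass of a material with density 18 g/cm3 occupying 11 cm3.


Using mass = density * volume
Density = 18 g/cm3
Volume = 11 cm3
Mass = 18 * 11
= 198 g

198


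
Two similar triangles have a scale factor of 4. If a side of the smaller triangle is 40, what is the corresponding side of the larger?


Similar triangles have proportional sides
Scale factor = 4
Smaller side = 40
Corresponding larger side = 40 * 4
= 160

160


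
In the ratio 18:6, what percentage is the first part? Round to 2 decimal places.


Total parts = 18 + 6 = 24
First part fraction = 18/24
Percentage = (18/24) * 100
= 0.75 * 100
= 75.00%

75.00


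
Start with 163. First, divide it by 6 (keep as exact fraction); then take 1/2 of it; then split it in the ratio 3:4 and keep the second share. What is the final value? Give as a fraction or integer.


Start with 163.
Step 1: Divide by 6: 163 / 6 = 163/6
Step 2: Take 1/2: 163/6 * 1/2 = 163/12
Step 3: Split 3:4, second share = 163/12 * 4/7 = 163/21
Final result = 163/21

163/21


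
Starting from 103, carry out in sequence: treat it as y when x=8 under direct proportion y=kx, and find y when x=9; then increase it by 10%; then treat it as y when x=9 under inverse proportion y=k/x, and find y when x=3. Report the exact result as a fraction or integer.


Start with 103.
Step 1: Direct prop: k = (103)/8; new y = k*9 = 103*9/8 = 927/8
Step 2: Increase by 10%: 927/8 * 110/100 = 10197/80
Step 3: Inverse prop: k = (10197/80)*9; new y = k/3 = 10197/80*9/3 = 30591/80
Final result = 30591/80

30591/80


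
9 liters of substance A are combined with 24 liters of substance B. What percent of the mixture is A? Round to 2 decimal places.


Volume of A = 9 L
Volume of B = 24 L
Total volume = 9 + 24 = 33 L
Percentage of A = (9/33) * 100
= 27.27%

27.27


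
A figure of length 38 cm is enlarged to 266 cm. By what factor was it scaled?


Original length = 38 cm
Scaled length = 266 cm
Scale factor = 266 / 38
= 7

7


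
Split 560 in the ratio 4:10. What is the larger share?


Total parts = 4 + 10 = 14
Value per part = 560 / 14 = 40
First share = 4 * 40 = 160
Second share = 10 * 40 = 400
Larger share = 400

400


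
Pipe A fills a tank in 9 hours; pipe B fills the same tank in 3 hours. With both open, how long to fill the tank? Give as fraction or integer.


Rate of A = 1/9 job per hour
Rate of B = 1/3 job per hour
Combined rate = 1/9 + 1/3
Find common denominator: (3 + 9)/(9*3) = 12/27
Combined rate = 4/9 job per hour
Time together = 1 / (4/9) = 9/4 hours

9/4


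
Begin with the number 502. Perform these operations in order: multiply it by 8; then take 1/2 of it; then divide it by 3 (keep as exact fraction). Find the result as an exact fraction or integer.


Start with 502.
Step 1: Multiply by 8: 502 * 8 = 4016
Step 2: Take 1/2: 4016 * 1/2 = 2008
Step 3: Divide by 3: 2008 / 3 = 2008/3
Final result = 2008/3

2008/3


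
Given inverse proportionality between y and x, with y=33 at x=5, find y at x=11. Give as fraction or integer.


Inverse proportion: y = k/x
Find k: k = 5 * 33 = 165
Compute y at x=11: y = 165/11
y = 15

15


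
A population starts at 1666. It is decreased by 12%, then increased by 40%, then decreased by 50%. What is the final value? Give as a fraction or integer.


Start: 1666
Step 1: decrease by 12% => multiply by 88/100
  1666 * 88/100 = 36652/25
Step 2: increase by 40% => multiply by 140/100
  36652/25 * 140/100 = 256564/125
Step 3: decrease by 50% => multiply by 50/100
  256564/125 * 50/100 = 128282/125
Final value = 128282/125

128282/125


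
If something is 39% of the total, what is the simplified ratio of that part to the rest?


Part = 39%, Remainder = 61%
Ratio = 39:61
GCD(39, 61) = 1
Simplify: 39:61 = 39:61

39:61


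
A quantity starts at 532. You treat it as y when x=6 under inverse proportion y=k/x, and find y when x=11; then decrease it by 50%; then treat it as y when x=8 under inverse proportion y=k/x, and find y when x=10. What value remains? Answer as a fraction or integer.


Start with 532.
Step 1: Inverse prop: k = (532)*6; new y = k/11 = 532*6/11 = 3192/11
Step 2: Decrease by 50%: 3192/11 * 50/100 = 1596/11
Step 3: Inverse prop: k = (1596/11)*8; new y = k/10 = 1596/11*8/10 = 6384/55
Final result = 6384/55

6384/55


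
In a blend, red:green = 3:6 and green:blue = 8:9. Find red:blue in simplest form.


Given a:b = 3:6 and b:c = 8:9
Make b consistent. Multiply first ratio by 8: a:b = 24:48
Multiply second ratio by 6: b:c = 48:54
Now b = 48 in both, so a:b:c = 24:48:54
Therefore a:c = 24:54
Simplify by GCD: a:c = 4:9

4:9


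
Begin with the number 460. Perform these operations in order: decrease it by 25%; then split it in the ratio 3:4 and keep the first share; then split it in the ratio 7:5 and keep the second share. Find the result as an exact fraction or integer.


Start with 460.
Step 1: Decrease by 25%: 460 * 75/100 = 345
Step 2: Split 3:4, first share = 345 * 3/7 = 1035/7
Step 3: Split 7:5, second share = 1035/7 * 5/12 = 1725/28
Final result = 1725/28

1725/28


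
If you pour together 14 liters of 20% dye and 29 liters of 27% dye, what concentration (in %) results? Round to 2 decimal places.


Solute in mixture 1 = 20% of 14 L = 14*20/100 = 14/5 L
Solute in mixture 2 = 27% of 29 L = 29*27/100 = 783/100 L
Total solute = 14/5 + 783/100 = 1063/100 L
Total volume = 14 + 29 = 43 L
Final concentration = 1063/100/43 * 100 = 24.72%

24.72


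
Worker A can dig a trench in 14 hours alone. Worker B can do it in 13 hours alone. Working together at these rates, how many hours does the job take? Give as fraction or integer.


Rate of A = 1/14 job per hour
Rate of B = 1/13 job per hour
Combined rate = 1/14 + 1/13
Find common denominator: (13 + 14)/(14*13) = 27/182
Combined rate = 27/182 job per hour
Time together = 1 / (27/182) = 182/27 hours

182/27


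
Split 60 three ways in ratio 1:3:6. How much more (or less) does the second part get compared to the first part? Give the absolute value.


Total parts = 1 + 3 + 6 = 10
Value per part = 60 / 10 = 6
Shares: 1*6=6, 3*6=18, 6*6=36
Second share = 18, first share = 6
Difference = |18 - 6| = 12

12


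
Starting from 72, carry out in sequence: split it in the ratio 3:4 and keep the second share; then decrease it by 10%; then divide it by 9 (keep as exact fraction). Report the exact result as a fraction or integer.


Start with 72.
Step 1: Split 3:4, second share = 72 * 4/7 = 288/7
Step 2: Decrease by 10%: 288/7 * 90/100 = 1296/35
Step 3: Divide by 9: 1296/35 / 9 = 144/35
Final result = 144/35

144/35


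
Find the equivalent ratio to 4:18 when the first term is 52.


Original ratio: 4:18
First term target: 52
Scale factor = 52 / 4 = 13
Multiply second term: 18 * 13 = 234
Equivalent ratio = 52:234

52:234


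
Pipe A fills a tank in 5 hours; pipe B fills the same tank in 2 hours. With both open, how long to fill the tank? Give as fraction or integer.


Rate of A = 1/5 job per hour
Rate of B = 1/2 job per hour
Combined rate = 1/5 + 1/2
Find common denominator: (2 + 5)/(5*2) = 7/10
Combined rate = 7/10 job per hour
Time together = 1 / (7/10) = 10/7 hours

10/7


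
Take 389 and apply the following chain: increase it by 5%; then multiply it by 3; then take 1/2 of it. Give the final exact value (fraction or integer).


Start with 389.
Step 1: Increase by 5%: 389 * 105/100 = 8169/20
Step 2: Multiply by 3: 8169/20 * 3 = 24507/20
Step 3: Take 1/2: 24507/20 * 1/2 = 24507/40
Final result = 24507/40

24507/40


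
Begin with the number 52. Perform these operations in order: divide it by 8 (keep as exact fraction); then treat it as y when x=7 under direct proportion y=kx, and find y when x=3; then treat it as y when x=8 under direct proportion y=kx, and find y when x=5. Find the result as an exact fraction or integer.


Start with 52.
Step 1: Divide by 8: 52 / 8 = 13/2
Step 2: Direct prop: k = (13/2)/7; new y = k*3 = 13/2*3/7 = 39/14
Step 3: Direct prop: k = (39/14)/8; new y = k*5 = 39/14*5/8 = 195/112
Final result = 195/112

195/112


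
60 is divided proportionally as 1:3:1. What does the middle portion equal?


Ratio = 1:3:1
Total parts = 1 + 3 + 1 = 5
Value per part = 60 / 5 = 12
First share = 1 * 12 = 12
Middle share = 3 * 12 = 36
Third share = 1 * 12 = 12

36


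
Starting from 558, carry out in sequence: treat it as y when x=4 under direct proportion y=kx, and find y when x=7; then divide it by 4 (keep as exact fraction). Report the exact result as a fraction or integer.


Start with 558.
Step 1: Direct prop: k = (558)/4; new y = k*7 = 558*7/4 = 1953/2
Step 2: Divide by 4: 1953/2 / 4 = 1953/8
Final result = 1953/8

1953/8


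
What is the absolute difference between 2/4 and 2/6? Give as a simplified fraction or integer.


Simplify: 2/4 = 1/2 and 2/6 = 1/3
Find common denominator: LCD = 6
Convert: 3/6 and 2/6
Difference = |3 - 2|/6 = 1/6
Simplified = 1/6

1/6


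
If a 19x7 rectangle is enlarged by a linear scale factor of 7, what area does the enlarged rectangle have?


Original dimensions: 19 x 7
Enlargement factor = 7
New width = 19 * 7 = 133
New height = 7 * 7 = 49
New area = 133 * 49 = 6517

6517


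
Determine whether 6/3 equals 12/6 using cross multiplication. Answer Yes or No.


Cross multiply to check 6/3 = 12/6
Left cross product: 6 * 6 = 36
Right cross product: 3 * 12 = 36
36 = 36
Equal, so proportions match => Yes

Yes


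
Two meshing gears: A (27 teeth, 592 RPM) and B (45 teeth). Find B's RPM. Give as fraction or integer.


Gear ratio: teeth_A * RPM_A = teeth_B * RPM_B
27 * 592 = 45 * RPM_B
15984 = 45 * RPM_B
RPM_B = 15984 / 45
RPM_B = 1776/5

1776/5


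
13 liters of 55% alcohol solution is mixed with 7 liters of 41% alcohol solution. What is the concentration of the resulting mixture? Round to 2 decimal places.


Solute in mixture 1 = 55% of 13 L = 13*55/100 = 143/20 L
Solute in mixture 2 = 41% of 7 L = 7*41/100 = 287/100 L
Total solute = 143/20 + 287/100 = 501/50 L
Total volume = 13 + 7 = 20 L
Final concentration = 501/50/20 * 100 = 50.10%

50.10


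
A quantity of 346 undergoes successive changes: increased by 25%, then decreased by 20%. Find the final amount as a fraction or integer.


Start: 346
Step 1: increase by 25% => multiply by 125/100
  346 * 125/100 = 865/2
Step 2: decrease by 20% => multiply by 80/100
  865/2 * 80/100 = 346
Final value = 346

346


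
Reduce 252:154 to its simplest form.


Find GCD(252, 154)
GCD = 14
Divide both by 14: 252/14 = 18, 154/14 = 11
Simplified ratio = 18:11

18:11


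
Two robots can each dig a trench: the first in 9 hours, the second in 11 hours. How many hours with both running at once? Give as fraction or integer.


Rate of A = 1/9 job per hour
Rate of B = 1/11 job per hour
Combined rate = 1/9 + 1/11
Find common denominator: (11 + 9)/(9*11) = 20/99
Combined rate = 20/99 job per hour
Time together = 1 / (20/99) = 99/20 hours

99/20


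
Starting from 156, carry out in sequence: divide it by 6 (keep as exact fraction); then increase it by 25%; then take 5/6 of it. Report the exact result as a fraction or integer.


Start with 156.
Step 1: Divide by 6: 156 / 6 = 26
Step 2: Increase by 25%: 26 * 125/100 = 65/2
Step 3: Take 5/6: 65/2 * 5/6 = 325/12
Final result = 325/12

325/12


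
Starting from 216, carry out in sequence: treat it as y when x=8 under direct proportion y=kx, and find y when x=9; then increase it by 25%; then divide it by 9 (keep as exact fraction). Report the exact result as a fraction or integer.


Start with 216.
Step 1: Direct prop: k = (216)/8; new y = k*9 = 216*9/8 = 243
Step 2: Increase by 25%: 243 * 125/100 = 1215/4
Step 3: Divide by 9: 1215/4 / 9 = 135/4
Final result = 135/4

135/4


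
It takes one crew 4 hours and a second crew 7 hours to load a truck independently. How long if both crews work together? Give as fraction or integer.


Rate of A = 1/4 job per hour
Rate of B = 1/7 job per hour
Combined rate = 1/4 + 1/7
Find common denominator: (7 + 4)/(4*7) = 11/28
Combined rate = 11/28 job per hour
Time together = 1 / (11/28) = 28/11 hours

28/11


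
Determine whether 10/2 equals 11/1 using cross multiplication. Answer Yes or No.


Cross multiply to check 10/2 = 11/1
Left cross product: 10 * 1 = 10
Right cross product: 2 * 11 = 22
10 != 22
Not equal, so proportions differ => No

No


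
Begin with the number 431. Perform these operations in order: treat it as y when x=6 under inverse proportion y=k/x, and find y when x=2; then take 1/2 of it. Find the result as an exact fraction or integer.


Start with 431.
Step 1: Inverse prop: k = (431)*6; new y = k/2 = 431*6/2 = 1293
Step 2: Take 1/2: 1293 * 1/2 = 1293/2
Final result = 1293/2

1293/2


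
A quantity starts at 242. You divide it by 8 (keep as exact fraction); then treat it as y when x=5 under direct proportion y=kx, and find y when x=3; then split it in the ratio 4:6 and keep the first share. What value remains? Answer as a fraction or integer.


Start with 242.
Step 1: Divide by 8: 242 / 8 = 121/4
Step 2: Direct prop: k = (121/4)/5; new y = k*3 = 121/4*3/5 = 363/20
Step 3: Split 4:6, first share = 363/20 * 4/10 = 363/50
Final result = 363/50

363/50


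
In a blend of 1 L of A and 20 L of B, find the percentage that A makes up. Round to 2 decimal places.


Volume of A = 1 L
Volume of B = 20 L
Total volume = 1 + 20 = 21 L
Percentage of A = (1/21) * 100
= 4.76%

4.76


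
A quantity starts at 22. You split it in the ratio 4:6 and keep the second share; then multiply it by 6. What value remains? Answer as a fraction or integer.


Start with 22.
Step 1: Split 4:6, second share = 22 * 6/10 = 66/5
Step 2: Multiply by 6: 66/5 * 6 = 396/5
Final result = 396/5

396/5


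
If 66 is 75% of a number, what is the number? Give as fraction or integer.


Given: 66 is 75% of the whole
Set up: 66 = 75/100 * whole
whole = 66 * 100 / 75
whole = 6600 / 75
whole = 88

88


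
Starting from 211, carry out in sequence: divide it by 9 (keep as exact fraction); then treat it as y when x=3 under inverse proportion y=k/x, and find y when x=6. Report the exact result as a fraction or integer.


Start with 211.
Step 1: Divide by 9: 211 / 9 = 211/9
Step 2: Inverse prop: k = (211/9)*3; new y = k/6 = 211/9*3/6 = 211/18
Final result = 211/18

211/18


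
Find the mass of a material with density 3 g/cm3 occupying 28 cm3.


Using mass = density * volume
Density = 3 g/cm3
Volume = 28 cm3
Mass = 3 * 28
= 84 g

84


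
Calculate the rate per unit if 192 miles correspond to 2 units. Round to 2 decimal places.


Total miles = 192
Number of units = 2
Unit rate = 192 / 2
= 96 miles per unit

96


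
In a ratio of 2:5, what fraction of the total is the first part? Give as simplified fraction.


Total parts = 2 + 5 = 7
First part fraction = 2/7
Simplify: 2/7 = 2/7

2/7


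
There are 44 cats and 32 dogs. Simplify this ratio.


Find GCD(44, 32)
GCD = 4
Divide both by 4: 44/4 = 11, 32/4 = 8
Simplified ratio = 11:8

11:8


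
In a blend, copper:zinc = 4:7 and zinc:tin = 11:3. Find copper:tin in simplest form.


Given a:b = 4:7 and b:c = 11:3
Make b consistent. Multiply first ratio by 11: a:b = 44:77
Multiply second ratio by 7: b:c = 77:21
Now b = 77 in both, so a:b:c = 44:77:21
Therefore a:c = 44:21
Simplify by GCD: a:c = 44:21

44:21


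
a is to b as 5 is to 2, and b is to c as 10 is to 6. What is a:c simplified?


Given a:b = 5:2 and b:c = 10:6
Make b consistent. Multiply first ratio by 10: a:b = 50:20
Multiply second ratio by 2: b:c = 20:12
Now b = 20 in both, so a:b:c = 50:20:12
Therefore a:c = 50:12
Simplify by GCD: a:c = 25:6

25:6


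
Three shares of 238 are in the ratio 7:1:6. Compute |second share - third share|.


Total parts = 7 + 1 + 6 = 14
Value per part = 238 / 14 = 17
Shares: 7*17=119, 1*17=17, 6*17=102
Second share = 17, third share = 102
Difference = |17 - 102| = 85

85


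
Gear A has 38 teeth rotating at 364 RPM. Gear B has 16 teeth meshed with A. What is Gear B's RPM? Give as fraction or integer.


Gear ratio: teeth_A * RPM_A = teeth_B * RPM_B
38 * 364 = 16 * RPM_B
13832 = 16 * RPM_B
RPM_B = 13832 / 16
RPM_B = 1729/2

1729/2


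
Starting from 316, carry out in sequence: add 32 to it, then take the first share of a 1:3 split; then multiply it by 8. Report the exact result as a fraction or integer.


Start with 316.
Step 1: Add 32: 316+32=348; split 1:3 first = 348*1/4 = 87
Step 2: Multiply by 8: 87 * 8 = 696
Final result = 696

696


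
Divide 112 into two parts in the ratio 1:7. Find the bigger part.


Total parts = 1 + 7 = 8
Value per part = 112 / 8 = 14
First share = 1 * 14 = 14
Second share = 7 * 14 = 98
Larger share = 98

98


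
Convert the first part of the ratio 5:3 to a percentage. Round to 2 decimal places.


Total parts = 5 + 3 = 8
First part fraction = 5/8
Percentage = (5/8) * 100
= 0.625 * 100
= 62.50%

62.50


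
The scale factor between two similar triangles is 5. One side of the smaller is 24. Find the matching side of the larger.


Similar triangles have proportional sides
Scale factor = 5
Smaller side = 24
Corresponding larger side = 24 * 5
= 120

120


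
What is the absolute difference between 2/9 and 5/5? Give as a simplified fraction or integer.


Simplify: 2/9 = 2/9 and 5/5 = 1
Find common denominator: LCD = 9
Convert: 2/9 and 9/9
Difference = |2 - 9|/9 = 7/9
Simplified = 7/9

7/9


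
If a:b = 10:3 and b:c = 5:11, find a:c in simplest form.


Given a:b = 10:3 and b:c = 5:11
Make b consistent. Multiply first ratio by 5: a:b = 50:15
Multiply second ratio by 3: b:c = 15:33
Now b = 15 in both, so a:b:c = 50:15:33
Therefore a:c = 50:33
Simplify by GCD: a:c = 50:33

50:33


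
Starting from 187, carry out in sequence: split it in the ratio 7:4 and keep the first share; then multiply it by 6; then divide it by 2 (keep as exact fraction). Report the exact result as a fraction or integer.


Start with 187.
Step 1: Split 7:4, first share = 187 * 7/11 = 119
Step 2: Multiply by 6: 119 * 6 = 714
Step 3: Divide by 2: 714 / 2 = 357
Final result = 357

357


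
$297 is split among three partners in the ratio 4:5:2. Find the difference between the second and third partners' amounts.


Total parts = 4 + 5 + 2 = 11
Value per part = 297 / 11 = 27
Shares: 4*27=108, 5*27=135, 2*27=54
Second share = 135, third share = 54
Difference = |135 - 54| = 81

81


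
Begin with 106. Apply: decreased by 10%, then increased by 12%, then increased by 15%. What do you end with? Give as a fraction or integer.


Start: 106
Step 1: decrease by 10% => multiply by 90/100
  106 * 90/100 = 477/5
Step 2: increase by 12% => multiply by 112/100
  477/5 * 112/100 = 13356/125
Step 3: increase by 15% => multiply by 115/100
  13356/125 * 115/100 = 76797/625
Final value = 76797/625

76797/625


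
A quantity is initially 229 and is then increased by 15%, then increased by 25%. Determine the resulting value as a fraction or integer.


Start: 229
Step 1: increase by 15% => multiply by 115/100
  229 * 115/100 = 5267/20
Step 2: increase by 25% => multiply by 125/100
  5267/20 * 125/100 = 5267/16
Final value = 5267/16

5267/16


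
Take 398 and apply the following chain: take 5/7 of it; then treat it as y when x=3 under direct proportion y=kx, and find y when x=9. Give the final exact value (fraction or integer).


Start with 398.
Step 1: Take 5/7: 398 * 5/7 = 1990/7
Step 2: Direct prop: k = (1990/7)/3; new y = k*9 = 1990/7*9/3 = 5970/7
Final result = 5970/7

5970/7


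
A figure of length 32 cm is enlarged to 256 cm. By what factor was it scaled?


Original length = 32 cm
Scaled length = 256 cm
Scale factor = 256 / 32
= 8

8


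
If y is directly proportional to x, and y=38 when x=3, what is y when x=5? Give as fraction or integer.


Direct proportion: y = kx
Find k: k = 38/3 = 38/3
Compute y at x=5: y = 38/3 * 5
y = 190/3

190/3


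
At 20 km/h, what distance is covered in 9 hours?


Using distance = speed * time
Speed = 20 km/h
Time = 9 hours
Distance = 20 * 9
= 180 km

180


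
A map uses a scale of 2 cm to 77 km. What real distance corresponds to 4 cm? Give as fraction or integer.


Map scale: 2 cm = 77 km
Measured distance on map = 4 cm
Set up proportion: 4 * 77 / 2
= 308 / 2
= 154 km

154


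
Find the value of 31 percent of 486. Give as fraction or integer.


Compute 31% of 486
Convert percentage: 31% = 31/100
Multiply: 486 * 31/100
= 15066/100
= 7533/50

7533/50


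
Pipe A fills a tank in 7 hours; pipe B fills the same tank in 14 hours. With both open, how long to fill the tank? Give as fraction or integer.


Rate of A = 1/7 job per hour
Rate of B = 1/14 job per hour
Combined rate = 1/7 + 1/14
Find common denominator: (14 + 7)/(7*14) = 21/98
Combined rate = 3/14 job per hour
Time together = 1 / (3/14) = 14/3 hours

14/3


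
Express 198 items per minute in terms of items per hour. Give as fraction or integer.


Converting from per minute to per hour
Rate = 198 items per minute
Multiply by 60: 198 * 60
= 11880 items per hour

11880


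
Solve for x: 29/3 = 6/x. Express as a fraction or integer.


Setting up: 29/3 = 6/x
Cross multiply: 29 * x = 3 * 6
29x = 18
x = 18/29
x = 18/29

18/29


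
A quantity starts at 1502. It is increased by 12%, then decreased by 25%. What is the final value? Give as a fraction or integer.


Start: 1502
Step 1: increase by 12% => multiply by 112/100
  1502 * 112/100 = 42056/25
Step 2: decrease by 25% => multiply by 75/100
  42056/25 * 75/100 = 31542/25
Final value = 31542/25

31542/25


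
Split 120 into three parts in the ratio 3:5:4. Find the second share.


Ratio = 3:5:4
Total parts = 3 + 5 + 4 = 12
Value per part = 120 / 12 = 10
First share = 3 * 10 = 30
Middle share = 5 * 10 = 50
Third share = 4 * 10 = 40

50


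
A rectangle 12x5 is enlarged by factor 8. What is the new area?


Original dimensions: 12 x 5
Enlargement factor = 8
New width = 12 * 8 = 96
New height = 5 * 8 = 40
New area = 96 * 40 = 3840

3840


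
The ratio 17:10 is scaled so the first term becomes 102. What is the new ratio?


Original ratio: 17:10
First term target: 102
Scale factor = 102 / 17 = 6
Multiply second term: 10 * 6 = 60
Equivalent ratio = 102:60

102:60


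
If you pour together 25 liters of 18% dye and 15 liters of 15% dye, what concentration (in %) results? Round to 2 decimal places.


Solute in mixture 1 = 18% of 25 L = 25*18/100 = 9/2 L
Solute in mixture 2 = 15% of 15 L = 15*15/100 = 9/4 L
Total solute = 9/2 + 9/4 = 27/4 L
Total volume = 25 + 15 = 40 L
Final concentration = 27/4/40 * 100 = 16.88%

16.88


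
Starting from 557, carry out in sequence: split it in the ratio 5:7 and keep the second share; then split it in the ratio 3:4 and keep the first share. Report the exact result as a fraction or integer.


Start with 557.
Step 1: Split 5:7, second share = 557 * 7/12 = 3899/12
Step 2: Split 3:4, first share = 3899/12 * 3/7 = 557/4
Final result = 557/4

557/4


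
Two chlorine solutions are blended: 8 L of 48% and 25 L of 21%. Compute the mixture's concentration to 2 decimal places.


Solute in mixture 1 = 48% of 8 L = 8*48/100 = 96/25 L
Solute in mixture 2 = 21% of 25 L = 25*21/100 = 21/4 L
Total solute = 96/25 + 21/4 = 909/100 L
Total volume = 8 + 25 = 33 L
Final concentration = 909/100/33 * 100 = 27.55%

27.55


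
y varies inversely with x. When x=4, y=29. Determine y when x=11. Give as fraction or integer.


Inverse proportion: y = k/x
Find k: k = 4 * 29 = 116
Compute y at x=11: y = 116/11
y = 116/11

116/11


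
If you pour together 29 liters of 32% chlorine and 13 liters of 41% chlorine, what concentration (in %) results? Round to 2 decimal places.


Solute in mixture 1 = 32% of 29 L = 29*32/100 = 232/25 L
Solute in mixture 2 = 41% of 13 L = 13*41/100 = 533/100 L
Total solute = 232/25 + 533/100 = 1461/100 L
Total volume = 29 + 13 = 42 L
Final concentration = 1461/100/42 * 100 = 34.79%

34.79


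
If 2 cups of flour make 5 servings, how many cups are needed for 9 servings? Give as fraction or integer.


Original: 2 cups for 5 servings
Target servings = 9
Scaling factor = 9/5
New amount = 2 * 9/5
= 18/5
= 18/5 cups

18/5


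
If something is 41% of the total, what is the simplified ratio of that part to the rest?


Part = 41%, Remainder = 59%
Ratio = 41:59
GCD(41, 59) = 1
Simplify: 41:59 = 41:59

41:59


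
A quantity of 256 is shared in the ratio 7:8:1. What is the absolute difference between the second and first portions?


Total parts = 7 + 8 + 1 = 16
Value per part = 256 / 16 = 16
Shares: 7*16=112, 8*16=128, 1*16=16
Second share = 128, first share = 112
Difference = |128 - 112| = 16

16


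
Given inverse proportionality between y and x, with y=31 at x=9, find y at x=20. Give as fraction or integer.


Inverse proportion: y = k/x
Find k: k = 9 * 31 = 279
Compute y at x=20: y = 279/20
y = 279/20

279/20


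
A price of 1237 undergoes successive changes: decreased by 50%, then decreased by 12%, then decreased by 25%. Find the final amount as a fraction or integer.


Start: 1237
Step 1: decrease by 50% => multiply by 50/100
  1237 * 50/100 = 1237/2
Step 2: decrease by 12% => multiply by 88/100
  1237/2 * 88/100 = 13607/25
Step 3: decrease by 25% => multiply by 75/100
  13607/25 * 75/100 = 40821/100
Final value = 40821/100

40821/100


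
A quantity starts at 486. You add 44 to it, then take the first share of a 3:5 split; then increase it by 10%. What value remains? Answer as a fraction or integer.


Start with 486.
Step 1: Add 44: 486+44=530; split 3:5 first = 530*3/8 = 795/4
Step 2: Increase by 10%: 795/4 * 110/100 = 1749/8
Final result = 1749/8

1749/8


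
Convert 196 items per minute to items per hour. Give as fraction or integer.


Converting from per minute to per hour
Rate = 196 items per minute
Multiply by 60: 196 * 60
= 11760 items per hour

11760


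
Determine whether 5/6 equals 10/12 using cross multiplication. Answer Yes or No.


Cross multiply to check 5/6 = 10/12
Left cross product: 5 * 12 = 60
Right cross product: 6 * 10 = 60
60 = 60
Equal, so proportions match => Yes

Yes


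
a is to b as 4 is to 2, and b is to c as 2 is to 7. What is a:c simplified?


Given a:b = 4:2 and b:c = 2:7
Make b consistent. Multiply first ratio by 2: a:b = 8:4
Multiply second ratio by 2: b:c = 4:14
Now b = 4 in both, so a:b:c = 8:4:14
Therefore a:c = 8:14
Simplify by GCD: a:c = 4:7

4:7


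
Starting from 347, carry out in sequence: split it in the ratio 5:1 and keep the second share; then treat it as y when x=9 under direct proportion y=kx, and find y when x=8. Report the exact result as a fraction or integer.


Start with 347.
Step 1: Split 5:1, second share = 347 * 1/6 = 347/6
Step 2: Direct prop: k = (347/6)/9; new y = k*8 = 347/6*8/9 = 1388/27
Final result = 1388/27

1388/27


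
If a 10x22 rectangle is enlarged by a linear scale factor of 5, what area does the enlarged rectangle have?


Original dimensions: 10 x 22
Enlargement factor = 5
New width = 10 * 5 = 50
New height = 22 * 5 = 110
New area = 50 * 110 = 5500

5500


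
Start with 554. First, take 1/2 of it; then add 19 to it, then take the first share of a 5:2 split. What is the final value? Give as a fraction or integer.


Start with 554.
Step 1: Take 1/2: 554 * 1/2 = 277
Step 2: Add 19: 277+19=296; split 5:2 first = 296*5/7 = 1480/7
Final result = 1480/7

1480/7


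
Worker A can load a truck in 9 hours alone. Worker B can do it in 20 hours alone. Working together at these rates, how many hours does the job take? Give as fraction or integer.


Rate of A = 1/9 job per hour
Rate of B = 1/20 job per hour
Combined rate = 1/9 + 1/20
Find common denominator: (20 + 9)/(9*20) = 29/180
Combined rate = 29/180 job per hour
Time together = 1 / (29/180) = 180/29 hours

180/29


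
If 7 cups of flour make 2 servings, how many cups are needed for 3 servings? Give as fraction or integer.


Original: 7 cups for 2 servings
Target servings = 3
Scaling factor = 3/2
New amount = 7 * 3/2
= 21/2
= 21/2 cups

21/2


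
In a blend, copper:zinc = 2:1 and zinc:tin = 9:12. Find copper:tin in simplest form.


Given a:b = 2:1 and b:c = 9:12
Make b consistent. Multiply first ratio by 9: a:b = 18:9
Multiply second ratio by 1: b:c = 9:12
Now b = 9 in both, so a:b:c = 18:9:12
Therefore a:c = 18:12
Simplify by GCD: a:c = 3:2

3:2


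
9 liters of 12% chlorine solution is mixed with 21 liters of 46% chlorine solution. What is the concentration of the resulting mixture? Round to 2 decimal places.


Solute in mixture 1 = 12% of 9 L = 9*12/100 = 27/25 L
Solute in mixture 2 = 46% of 21 L = 21*46/100 = 483/50 L
Total solute = 27/25 + 483/50 = 537/50 L
Total volume = 9 + 21 = 30 L
Final concentration = 537/50/30 * 100 = 35.80%

35.80


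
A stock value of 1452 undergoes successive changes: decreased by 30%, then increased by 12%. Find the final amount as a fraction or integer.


Start: 1452
Step 1: decrease by 30% => multiply by 70/100
  1452 * 70/100 = 5082/5
Step 2: increase by 12% => multiply by 112/100
  5082/5 * 112/100 = 142296/125
Final value = 142296/125

142296/125


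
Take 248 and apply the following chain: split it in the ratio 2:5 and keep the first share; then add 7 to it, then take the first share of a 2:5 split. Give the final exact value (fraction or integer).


Start with 248.
Step 1: Split 2:5, first share = 248 * 2/7 = 496/7
Step 2: Add 7: 496/7+7=545/7; split 2:5 first = 545/7*2/7 = 1090/49
Final result = 1090/49

1090/49


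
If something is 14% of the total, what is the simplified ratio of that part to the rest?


Part = 14%, Remainder = 86%
Ratio = 14:86
GCD(14, 86) = 2
Simplify: 7:43 = 7:43

7:43


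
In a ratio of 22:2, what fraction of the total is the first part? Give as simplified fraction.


Total parts = 22 + 2 = 24
First part fraction = 22/24
Simplify: 22/24 = 11/12

11/12


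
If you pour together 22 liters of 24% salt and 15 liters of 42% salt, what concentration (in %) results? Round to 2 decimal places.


Solute in mixture 1 = 24% of 22 L = 22*24/100 = 132/25 L
Solute in mixture 2 = 42% of 15 L = 15*42/100 = 63/10 L
Total solute = 132/25 + 63/10 = 579/50 L
Total volume = 22 + 15 = 37 L
Final concentration = 579/50/37 * 100 = 31.30%

31.30


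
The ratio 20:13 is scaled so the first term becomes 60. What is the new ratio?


Original ratio: 20:13
First term target: 60
Scale factor = 60 / 20 = 3
Multiply second term: 13 * 3 = 39
Equivalent ratio = 60:39

60:39


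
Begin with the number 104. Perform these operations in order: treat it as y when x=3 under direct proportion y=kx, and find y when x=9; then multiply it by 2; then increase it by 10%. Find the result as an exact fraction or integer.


Start with 104.
Step 1: Direct prop: k = (104)/3; new y = k*9 = 104*9/3 = 312
Step 2: Multiply by 2: 312 * 2 = 624
Step 3: Increase by 10%: 624 * 110/100 = 3432/5
Final result = 3432/5

3432/5


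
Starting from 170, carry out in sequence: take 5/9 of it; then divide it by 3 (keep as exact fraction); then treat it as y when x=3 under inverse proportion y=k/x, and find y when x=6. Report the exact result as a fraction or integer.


Start with 170.
Step 1: Take 5/9: 170 * 5/9 = 850/9
Step 2: Divide by 3: 850/9 / 3 = 850/27
Step 3: Inverse prop: k = (850/27)*3; new y = k/6 = 850/27*3/6 = 425/27
Final result = 425/27

425/27


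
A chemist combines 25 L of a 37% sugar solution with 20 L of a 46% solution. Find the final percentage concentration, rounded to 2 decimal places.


Solute in mixture 1 = 37% of 25 L = 25*37/100 = 37/4 L
Solute in mixture 2 = 46% of 20 L = 20*46/100 = 46/5 L
Total solute = 37/4 + 46/5 = 369/20 L
Total volume = 25 + 20 = 45 L
Final concentration = 369/20/45 * 100 = 41.00%

41.00


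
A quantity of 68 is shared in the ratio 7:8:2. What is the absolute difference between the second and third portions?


Total parts = 7 + 8 + 2 = 17
Value per part = 68 / 17 = 4
Shares: 7*4=28, 8*4=32, 2*4=8
Second share = 32, third share = 8
Difference = |32 - 8| = 24

24


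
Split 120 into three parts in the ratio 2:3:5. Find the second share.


Ratio = 2:3:5
Total parts = 2 + 3 + 5 = 10
Value per part = 120 / 10 = 12
First share = 2 * 12 = 24
Middle share = 3 * 12 = 36
Third share = 5 * 12 = 60

36


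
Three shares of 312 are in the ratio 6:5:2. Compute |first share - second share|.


Total parts = 6 + 5 + 2 = 13
Value per part = 312 / 13 = 24
Shares: 6*24=144, 5*24=120, 2*24=48
First share = 144, second share = 120
Difference = |144 - 120| = 24

24


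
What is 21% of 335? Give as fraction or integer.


Compute 21% of 335
Convert percentage: 21% = 21/100
Multiply: 335 * 21/100
= 7035/100
= 1407/20

1407/20


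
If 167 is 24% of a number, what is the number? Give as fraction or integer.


Given: 167 is 24% of the whole
Set up: 167 = 24/100 * whole
whole = 167 * 100 / 24
whole = 16700 / 24
whole = 4175/6

4175/6


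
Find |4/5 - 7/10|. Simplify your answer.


Simplify: 4/5 = 4/5 and 7/10 = 7/10
Find common denominator: LCD = 10
Convert: 8/10 and 7/10
Difference = |8 - 7|/10 = 1/10
Simplified = 1/10

1/10


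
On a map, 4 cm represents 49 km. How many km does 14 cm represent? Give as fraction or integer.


Map scale: 4 cm = 49 km
Measured distance on map = 14 cm
Set up proportion: 14 * 49 / 4
= 686 / 4
= 343/2 km

343/2


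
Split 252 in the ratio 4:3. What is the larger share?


Total parts = 4 + 3 = 7
Value per part = 252 / 7 = 36
First share = 4 * 36 = 144
Second share = 3 * 36 = 108
Larger share = 144

144


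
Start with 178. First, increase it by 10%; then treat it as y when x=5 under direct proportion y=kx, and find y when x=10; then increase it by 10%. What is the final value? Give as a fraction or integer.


Start with 178.
Step 1: Increase by 10%: 178 * 110/100 = 979/5
Step 2: Direct prop: k = (979/5)/5; new y = k*10 = 979/5*10/5 = 1958/5
Step 3: Increase by 10%: 1958/5 * 110/100 = 10769/25
Final result = 10769/25

10769/25


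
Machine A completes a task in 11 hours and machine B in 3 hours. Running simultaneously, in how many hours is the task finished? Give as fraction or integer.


Rate of A = 1/11 job per hour
Rate of B = 1/3 job per hour
Combined rate = 1/11 + 1/3
Find common denominator: (3 + 11)/(11*3) = 14/33
Combined rate = 14/33 job per hour
Time together = 1 / (14/33) = 33/14 hours

33/14
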